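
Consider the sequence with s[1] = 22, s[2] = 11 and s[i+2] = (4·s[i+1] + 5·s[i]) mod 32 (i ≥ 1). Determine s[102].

19

Computing terms: s[1] = 22, s[2] = 11, s[3] = 26, s[4] = 31, s[5] = 30, s[6] = 19, s[7] = 2, s[8] = 7, s[9] = 6, s[10] = 27, s[11] = 10, s[12] = 15, s[13] = 14, s[14] = 3, s[15] = 18, s[16] = 23, s[17] = 22, s[18] = 11.
The sequence repeats with period 16.
(102 - 1) mod 16 = 5, so s[102] = s[6] = 19.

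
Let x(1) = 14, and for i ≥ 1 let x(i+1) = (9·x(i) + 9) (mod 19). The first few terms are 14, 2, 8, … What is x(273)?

8

Computing terms: x(1) = 14,  x(2) = 2,  x(3) = 8,  x(4) = 5,  x(5) = 16,  x(6) = 1,  x(7) = 18,  x(8) = 0,  x(9) = 9,  x(10) = 14.
Since x(10) = x(1) = 14, the sequence is periodic with period 9.
(273 - 1) mod 9 = 2, so x(273) = x(3) = 8.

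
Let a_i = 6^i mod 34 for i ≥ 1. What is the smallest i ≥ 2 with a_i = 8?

6

Computing terms: a_1 = 6,  a_2 = 2,  a_3 = 12,  a_4 = 4,  a_5 = 24,  a_6 = 8,  a_7 = 14,  a_8 = 16,  a_9 = 28,  a_{10} = 32,  a_{11} = 22,  a_{12} = 30,  a_{13} = 10,  a_{14} = 26,  a_{15} = 20,  a_{16} = 18,  a_{17} = 6.
The sequence repeats with period 16.
The value 8 first appears (with i ≥ 2) at a_6.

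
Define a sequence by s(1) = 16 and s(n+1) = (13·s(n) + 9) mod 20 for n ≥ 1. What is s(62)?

Computing terms: s(1) = 16,  s(2) = 17,  s(3) = 10,  s(4) = 19,  s(5) = 16.
The sequence repeats with period 4.
(62 - 1) mod 4 = 1, so s(62) = s(2) = 17.

17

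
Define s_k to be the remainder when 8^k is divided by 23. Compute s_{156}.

18

Computing terms: s_1 = 8,  s_2 = 18,  s_3 = 6,  s_4 = 2,  s_5 = 16,  s_6 = 13,  s_7 = 12,  s_8 = 4,  s_9 = 9,  s_{10} = 3,  s_{11} = 1,  s_{12} = 8.
The sequence repeats with period 11.
(156 - 1) mod 11 = 1, so s_{156} = s_2 = 18.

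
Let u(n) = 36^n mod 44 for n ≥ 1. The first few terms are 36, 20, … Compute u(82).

20

Listing terms: u(1) = 36, u(2) = 20, u(3) = 16, u(4) = 4, u(5) = 12, u(6) = 36.
The sequence repeats with period 5.
(82 - 1) mod 5 = 1, so u(82) = u(2) = 20.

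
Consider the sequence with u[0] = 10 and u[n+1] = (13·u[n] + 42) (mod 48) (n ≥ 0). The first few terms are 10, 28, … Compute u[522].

22

u[0] = 10, u[1] = 28, u[2] = 22, u[3] = 40, u[4] = 34, u[5] = 4, u[6] = 46, u[7] = 16, u[8] = 10.
The sequence repeats with period 8.
So u[522] = u[0 + ((522-0) mod 8)] = u[2] = 22.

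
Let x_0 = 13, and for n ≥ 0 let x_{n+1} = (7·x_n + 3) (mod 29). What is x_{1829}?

23

Computing terms: x_0 = 13, x_1 = 7, x_2 = 23, x_3 = 19, x_4 = 20, x_5 = 27, x_6 = 18, x_7 = 13.
Since x_7 = x_0 = 13, the sequence is periodic with period 7.
(1829 - 0) mod 7 = 2, so x_{1829} = x_2 = 23.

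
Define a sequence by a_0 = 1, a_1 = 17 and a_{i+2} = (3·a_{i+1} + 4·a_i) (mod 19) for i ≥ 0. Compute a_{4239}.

10

a_0 = 1,  a_1 = 17,  a_2 = 17,  a_3 = 5,  a_4 = 7,  a_5 = 3,  a_6 = 18,  a_7 = 9,  a_8 = 4,  a_9 = 10,  a_{10} = 8,  a_{11} = 7,  a_{12} = 15,  a_{13} = 16,  a_{14} = 13,  a_{15} = 8,  a_{16} = 0,  a_{17} = 13,  a_{18} = 1,  a_{19} = 17.
Since (a_{18}, a_{19}) = (a_0, a_1) = (1, 17) (two consecutive terms determine the rest), the sequence is periodic with period 18.
So a_{4239} = a_{0 + ((4239-0) mod 18)} = a_9 = 10.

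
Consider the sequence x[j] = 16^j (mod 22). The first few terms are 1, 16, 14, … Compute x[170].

12

x[0] = 1; x[1] = 16; x[2] = 14; x[3] = 4; x[4] = 20; x[5] = 12; x[6] = 16.
Since x[6] = x[1] = 16, the sequence is eventually periodic: after a pre-period of length 1 it cycles with period 5.
For j ≥ 1, x[j] depends only on (j - 1) mod 5. (170 - 1) mod 5 = 4, so x[170] = x[5] = 12.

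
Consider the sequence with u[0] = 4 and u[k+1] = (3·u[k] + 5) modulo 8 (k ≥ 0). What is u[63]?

5

u[0] = 4; u[1] = 1; u[2] = 0; u[3] = 5; u[4] = 4.
Since u[4] = u[0] = 4, the sequence is periodic with period 4.
So u[63] = u[0 + ((63-0) mod 4)] = u[3] = 5.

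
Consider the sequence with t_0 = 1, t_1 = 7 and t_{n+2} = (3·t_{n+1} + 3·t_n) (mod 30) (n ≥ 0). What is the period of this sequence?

We have t_0 = 1, t_1 = 7, t_2 = 24, t_3 = 3, t_4 = 21, t_5 = 12, t_6 = 9, t_7 = 3, t_8 = 6, t_9 = 27, t_{10} = 9, t_{11} = 18, t_{12} = 21, t_{13} = 27, t_{14} = 24, t_{15} = 3.
Since (t_{14}, t_{15}) = (t_2, t_3) = (24, 3) (two consecutive terms determine the rest), the sequence is eventually periodic: after a pre-period of length 2 it cycles with period 12.

12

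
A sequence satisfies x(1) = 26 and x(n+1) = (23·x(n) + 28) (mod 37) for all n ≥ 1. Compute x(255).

33

We have x(1) = 26, x(2) = 34, x(3) = 33, x(4) = 10, x(5) = 36, x(6) = 5, x(7) = 32, x(8) = 24, x(9) = 25, x(10) = 11, x(11) = 22, x(12) = 16, x(13) = 26.
The sequence repeats with period 12.
(255 - 1) mod 12 = 2, so x(255) = x(3) = 33.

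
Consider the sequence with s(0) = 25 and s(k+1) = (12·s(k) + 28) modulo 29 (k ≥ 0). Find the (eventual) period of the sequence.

Listing terms: s(0) = 25,  s(1) = 9,  s(2) = 20,  s(3) = 7,  s(4) = 25.
The sequence repeats with period 4.

4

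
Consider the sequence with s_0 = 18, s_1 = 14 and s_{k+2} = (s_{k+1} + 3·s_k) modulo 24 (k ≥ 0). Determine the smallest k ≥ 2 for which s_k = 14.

3

s_0 = 18,  s_1 = 14,  s_2 = 20,  s_3 = 14,  s_4 = 2,  s_5 = 20,  s_6 = 2,  s_7 = 14,  s_8 = 20.
Since (s_7, s_8) = (s_1, s_2) = (14, 20) (two consecutive terms determine the rest), the sequence is eventually periodic: after a pre-period of length 1 it cycles with period 6.
The value 14 first appears (with k ≥ 2) at s_3.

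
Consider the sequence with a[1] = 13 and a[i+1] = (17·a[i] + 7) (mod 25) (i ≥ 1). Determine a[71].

Listing terms: a[1] = 13; a[2] = 3; a[3] = 8; a[4] = 18; a[5] = 13.
The sequence repeats with period 4.
So a[71] = a[1 + ((71-1) mod 4)] = a[3] = 8.

8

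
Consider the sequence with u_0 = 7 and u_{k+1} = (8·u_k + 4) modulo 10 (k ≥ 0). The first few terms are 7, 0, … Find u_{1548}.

We have u_0 = 7; u_1 = 0; u_2 = 4; u_3 = 6; u_4 = 2; u_5 = 0.
Since u_5 = u_1 = 0, the sequence is eventually periodic: after a pre-period of length 1 it cycles with period 4.
For k ≥ 1, u_k depends only on (k - 1) mod 4. (1548 - 1) mod 4 = 3, so u_{1548} = u_4 = 2.

2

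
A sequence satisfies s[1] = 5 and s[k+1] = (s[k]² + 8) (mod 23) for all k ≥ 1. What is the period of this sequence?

Computing terms: s[1] = 5,  s[2] = 10,  s[3] = 16,  s[4] = 11,  s[5] = 14,  s[6] = 20,  s[7] = 17,  s[8] = 21,  s[9] = 12,  s[10] = 14.
Since s[10] = s[5] = 14, the sequence is eventually periodic: after a pre-period of length 4 it cycles with period 5.

5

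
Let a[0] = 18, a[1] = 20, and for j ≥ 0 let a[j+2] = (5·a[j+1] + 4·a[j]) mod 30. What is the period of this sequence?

8

We have a[0] = 18, a[1] = 20, a[2] = 22, a[3] = 10, a[4] = 18, a[5] = 10, a[6] = 2, a[7] = 20, a[8] = 18, a[9] = 20.
The sequence repeats with period 8.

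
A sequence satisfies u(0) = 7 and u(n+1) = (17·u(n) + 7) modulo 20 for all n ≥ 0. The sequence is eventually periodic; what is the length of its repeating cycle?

u(0) = 7; u(1) = 6; u(2) = 9; u(3) = 0; u(4) = 7.
The sequence repeats with period 4.

4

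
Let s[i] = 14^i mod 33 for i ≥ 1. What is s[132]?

Computing terms: s[1] = 14; s[2] = 31; s[3] = 5; s[4] = 4; s[5] = 23; s[6] = 25; s[7] = 20; s[8] = 16; s[9] = 26; s[10] = 1; s[11] = 14.
Since s[11] = s[1] = 14, the sequence is periodic with period 10.
So s[132] = s[1 + ((132-1) mod 10)] = s[2] = 31.

31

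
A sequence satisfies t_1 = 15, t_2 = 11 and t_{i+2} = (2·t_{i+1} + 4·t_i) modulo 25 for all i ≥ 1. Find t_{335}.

24

Computing terms: t_1 = 15, t_2 = 11, t_3 = 7, t_4 = 8, t_5 = 19, t_6 = 20, t_7 = 16, t_8 = 12, t_9 = 13, t_{10} = 24, t_{11} = 0, t_{12} = 21, t_{13} = 17, t_{14} = 18, t_{15} = 4, t_{16} = 5, t_{17} = 1, t_{18} = 22, t_{19} = 23, t_{20} = 9, t_{21} = 10, t_{22} = 6, t_{23} = 2, t_{24} = 3, t_{25} = 14, t_{26} = 15, t_{27} = 11.
Since (t_{26}, t_{27}) = (t_1, t_2) = (15, 11) (two consecutive terms determine the rest), the sequence is periodic with period 25.
(335 - 1) mod 25 = 9, so t_{335} = t_{10} = 24.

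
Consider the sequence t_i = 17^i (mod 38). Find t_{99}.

1

Listing terms: t_0 = 1, t_1 = 17, t_2 = 23, t_3 = 11, t_4 = 35, t_5 = 25, t_6 = 7, t_7 = 5, t_8 = 9, t_9 = 1.
Since t_9 = t_0 = 1, the sequence is periodic with period 9.
(99 - 0) mod 9 = 0, so t_{99} = t_0 = 1.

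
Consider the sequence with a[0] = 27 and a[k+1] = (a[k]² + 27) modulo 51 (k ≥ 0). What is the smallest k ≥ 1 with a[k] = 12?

Listing terms: a[0] = 27; a[1] = 42; a[2] = 6; a[3] = 12; a[4] = 18; a[5] = 45; a[6] = 12.
Since a[6] = a[3] = 12, the sequence is eventually periodic: after a pre-period of length 3 it cycles with period 3.
The value 12 first appears (with k ≥ 1) at a[3].

3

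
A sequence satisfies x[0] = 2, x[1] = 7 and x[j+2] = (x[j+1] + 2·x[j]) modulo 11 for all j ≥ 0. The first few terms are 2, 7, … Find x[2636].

x[0] = 2,  x[1] = 7,  x[2] = 0,  x[3] = 3,  x[4] = 3,  x[5] = 9,  x[6] = 4,  x[7] = 0,  x[8] = 8,  x[9] = 8,  x[10] = 2,  x[11] = 7.
The sequence repeats with period 10.
(2636 - 0) mod 10 = 6, so x[2636] = x[6] = 4.

4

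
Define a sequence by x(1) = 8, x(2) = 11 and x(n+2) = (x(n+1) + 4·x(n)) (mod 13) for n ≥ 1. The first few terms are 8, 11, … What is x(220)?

9

x(1) = 8; x(2) = 11; x(3) = 4; x(4) = 9; x(5) = 12; x(6) = 9; x(7) = 5; x(8) = 2; x(9) = 9; x(10) = 4; x(11) = 1; x(12) = 4; x(13) = 8; x(14) = 11.
Since (x(13), x(14)) = (x(1), x(2)) = (8, 11) (two consecutive terms determine the rest), the sequence is periodic with period 12.
(220 - 1) mod 12 = 3, so x(220) = x(4) = 9.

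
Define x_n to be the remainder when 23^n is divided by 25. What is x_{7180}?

Computing terms: x_0 = 1; x_1 = 23; x_2 = 4; x_3 = 17; x_4 = 16; x_5 = 18; x_6 = 14; x_7 = 22; x_8 = 6; x_9 = 13; x_{10} = 24; x_{11} = 2; x_{12} = 21; x_{13} = 8; x_{14} = 9; x_{15} = 7; x_{16} = 11; x_{17} = 3; x_{18} = 19; x_{19} = 12; x_{20} = 1.
The sequence repeats with period 20.
So x_{7180} = x_{0 + ((7180-0) mod 20)} = x_0 = 1.

1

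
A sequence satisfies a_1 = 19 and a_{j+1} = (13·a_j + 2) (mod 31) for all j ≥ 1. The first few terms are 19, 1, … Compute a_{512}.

1

Listing terms: a_1 = 19; a_2 = 1; a_3 = 15; a_4 = 11; a_5 = 21; a_6 = 27; a_7 = 12; a_8 = 3; a_9 = 10; a_{10} = 8; a_{11} = 13; a_{12} = 16; a_{13} = 24; a_{14} = 4; a_{15} = 23; a_{16} = 22; a_{17} = 9; a_{18} = 26; a_{19} = 30; a_{20} = 20; a_{21} = 14; a_{22} = 29; a_{23} = 7; a_{24} = 0; a_{25} = 2; a_{26} = 28; a_{27} = 25; a_{28} = 17; a_{29} = 6; a_{30} = 18; a_{31} = 19.
The sequence repeats with period 30.
(512 - 1) mod 30 = 1, so a_{512} = a_2 = 1.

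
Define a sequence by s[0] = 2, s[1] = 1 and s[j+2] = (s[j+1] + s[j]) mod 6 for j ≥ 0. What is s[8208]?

We have s[0] = 2; s[1] = 1; s[2] = 3; s[3] = 4; s[4] = 1; s[5] = 5; s[6] = 0; s[7] = 5; s[8] = 5; s[9] = 4; s[10] = 3; s[11] = 1; s[12] = 4; s[13] = 5; s[14] = 3; s[15] = 2; s[16] = 5; s[17] = 1; s[18] = 0; s[19] = 1; s[20] = 1; s[21] = 2; s[22] = 3; s[23] = 5; s[24] = 2; s[25] = 1.
The sequence repeats with period 24.
So s[8208] = s[0 + ((8208-0) mod 24)] = s[0] = 2.

2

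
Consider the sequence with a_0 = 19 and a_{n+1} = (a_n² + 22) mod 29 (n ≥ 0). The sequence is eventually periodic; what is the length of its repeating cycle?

7

Computing terms: a_0 = 19, a_1 = 6, a_2 = 0, a_3 = 22, a_4 = 13, a_5 = 17, a_6 = 21, a_7 = 28, a_8 = 23, a_9 = 0.
Since a_9 = a_2 = 0, the sequence is eventually periodic: after a pre-period of length 2 it cycles with period 7.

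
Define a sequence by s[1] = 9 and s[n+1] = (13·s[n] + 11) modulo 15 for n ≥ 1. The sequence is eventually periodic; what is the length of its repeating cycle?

s[1] = 9; s[2] = 8; s[3] = 10; s[4] = 6; s[5] = 14; s[6] = 13; s[7] = 0; s[8] = 11; s[9] = 4; s[10] = 3; s[11] = 5; s[12] = 1; s[13] = 9.
Since s[13] = s[1] = 9, the sequence is periodic with period 12.

12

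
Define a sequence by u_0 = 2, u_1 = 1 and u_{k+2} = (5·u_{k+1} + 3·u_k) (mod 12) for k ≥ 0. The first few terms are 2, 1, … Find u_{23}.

Computing terms: u_0 = 2; u_1 = 1; u_2 = 11; u_3 = 10; u_4 = 11; u_5 = 1; u_6 = 2; u_7 = 1.
The sequence repeats with period 6.
So u_{23} = u_{0 + ((23-0) mod 6)} = u_5 = 1.

1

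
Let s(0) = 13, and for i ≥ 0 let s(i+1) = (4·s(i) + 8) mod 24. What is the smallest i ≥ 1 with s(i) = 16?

Computing terms: s(0) = 13, s(1) = 12, s(2) = 8, s(3) = 16, s(4) = 0, s(5) = 8.
Since s(5) = s(2) = 8, the sequence is eventually periodic: after a pre-period of length 2 it cycles with period 3.
The value 16 first appears (with i ≥ 1) at s(3).

3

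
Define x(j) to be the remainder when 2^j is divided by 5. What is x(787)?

We have x(0) = 1, x(1) = 2, x(2) = 4, x(3) = 3, x(4) = 1.
The sequence repeats with period 4.
So x(787) = x(0 + ((787-0) mod 4)) = x(3) = 3.

3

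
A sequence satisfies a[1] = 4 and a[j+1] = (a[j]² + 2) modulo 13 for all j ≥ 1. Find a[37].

Computing terms: a[1] = 4, a[2] = 5, a[3] = 1, a[4] = 3, a[5] = 11, a[6] = 6, a[7] = 12, a[8] = 3.
Since a[8] = a[4] = 3, the sequence is eventually periodic: after a pre-period of length 3 it cycles with period 4.
For j ≥ 4, a[j] depends only on (j - 4) mod 4. (37 - 4) mod 4 = 1, so a[37] = a[5] = 11.

11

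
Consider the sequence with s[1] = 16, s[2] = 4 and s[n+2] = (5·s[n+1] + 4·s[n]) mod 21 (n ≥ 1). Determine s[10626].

1

s[1] = 16, s[2] = 4, s[3] = 0, s[4] = 16, s[5] = 17, s[6] = 2, s[7] = 15, s[8] = 20, s[9] = 13, s[10] = 19, s[11] = 0, s[12] = 13, s[13] = 2, s[14] = 20, s[15] = 3, s[16] = 11, s[17] = 4, s[18] = 1, s[19] = 0, s[20] = 4, s[21] = 20, s[22] = 11, s[23] = 9, s[24] = 5, s[25] = 19, s[26] = 10, s[27] = 0, s[28] = 19, s[29] = 11, s[30] = 5, s[31] = 6, s[32] = 8, s[33] = 1, s[34] = 16, s[35] = 0, s[36] = 1, s[37] = 5, s[38] = 8, s[39] = 18, s[40] = 17, s[41] = 10, s[42] = 13, s[43] = 0, s[44] = 10, s[45] = 8, s[46] = 17, s[47] = 12, s[48] = 2, s[49] = 16, s[50] = 4.
Since (s[49], s[50]) = (s[1], s[2]) = (16, 4) (two consecutive terms determine the rest), the sequence is periodic with period 48.
So s[10626] = s[1 + ((10626-1) mod 48)] = s[18] = 1.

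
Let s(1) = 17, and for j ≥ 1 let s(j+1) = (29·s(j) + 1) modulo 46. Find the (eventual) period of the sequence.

22

s(1) = 17, s(2) = 34, s(3) = 21, s(4) = 12, s(5) = 27, s(6) = 2, s(7) = 13, s(8) = 10, s(9) = 15, s(10) = 22, s(11) = 41, s(12) = 40, s(13) = 11, s(14) = 44, s(15) = 35, s(16) = 4, s(17) = 25, s(18) = 36, s(19) = 33, s(20) = 38, s(21) = 45, s(22) = 18, s(23) = 17.
Since s(23) = s(1) = 17, the sequence is periodic with period 22.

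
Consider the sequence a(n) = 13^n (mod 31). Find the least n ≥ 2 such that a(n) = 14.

2

We have a(1) = 13,  a(2) = 14,  a(3) = 27,  a(4) = 10,  a(5) = 6,  a(6) = 16,  a(7) = 22,  a(8) = 7,  a(9) = 29,  a(10) = 5,  a(11) = 3,  a(12) = 8,  a(13) = 11,  a(14) = 19,  a(15) = 30,  a(16) = 18,  a(17) = 17,  a(18) = 4,  a(19) = 21,  a(20) = 25,  a(21) = 15,  a(22) = 9,  a(23) = 24,  a(24) = 2,  a(25) = 26,  a(26) = 28,  a(27) = 23,  a(28) = 20,  a(29) = 12,  a(30) = 1,  a(31) = 13.
The sequence repeats with period 30.
The value 14 first appears (with n ≥ 2) at a(2).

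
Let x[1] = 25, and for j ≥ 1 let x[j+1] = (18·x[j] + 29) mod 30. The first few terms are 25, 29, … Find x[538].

29

x[1] = 25; x[2] = 29; x[3] = 11; x[4] = 17; x[5] = 5; x[6] = 29.
Since x[6] = x[2] = 29, the sequence is eventually periodic: after a pre-period of length 1 it cycles with period 4.
For j ≥ 2, x[j] depends only on (j - 2) mod 4. (538 - 2) mod 4 = 0, so x[538] = x[2] = 29.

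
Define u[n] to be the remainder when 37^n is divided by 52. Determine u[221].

Computing terms: u[1] = 37; u[2] = 17; u[3] = 5; u[4] = 29; u[5] = 33; u[6] = 25; u[7] = 41; u[8] = 9; u[9] = 21; u[10] = 49; u[11] = 45; u[12] = 1; u[13] = 37.
The sequence repeats with period 12.
(221 - 1) mod 12 = 4, so u[221] = u[5] = 33.

33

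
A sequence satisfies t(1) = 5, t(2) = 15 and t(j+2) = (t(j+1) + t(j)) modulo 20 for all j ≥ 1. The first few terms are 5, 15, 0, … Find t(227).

t(1) = 5,  t(2) = 15,  t(3) = 0,  t(4) = 15,  t(5) = 15,  t(6) = 10,  t(7) = 5,  t(8) = 15.
Since (t(7), t(8)) = (t(1), t(2)) = (5, 15) (two consecutive terms determine the rest), the sequence is periodic with period 6.
(227 - 1) mod 6 = 4, so t(227) = t(5) = 15.

15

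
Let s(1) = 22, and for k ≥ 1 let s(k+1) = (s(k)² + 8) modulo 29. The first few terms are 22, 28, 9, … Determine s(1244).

s(1) = 22,  s(2) = 28,  s(3) = 9,  s(4) = 2,  s(5) = 12,  s(6) = 7,  s(7) = 28.
Since s(7) = s(2) = 28, the sequence is eventually periodic: after a pre-period of length 1 it cycles with period 5.
For k ≥ 2, s(k) depends only on (k - 2) mod 5. (1244 - 2) mod 5 = 2, so s(1244) = s(4) = 2.

2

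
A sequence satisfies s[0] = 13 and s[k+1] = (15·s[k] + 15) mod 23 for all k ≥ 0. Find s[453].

s[0] = 13, s[1] = 3, s[2] = 14, s[3] = 18, s[4] = 9, s[5] = 12, s[6] = 11, s[7] = 19, s[8] = 1, s[9] = 7, s[10] = 5, s[11] = 21, s[12] = 8, s[13] = 20, s[14] = 16, s[15] = 2, s[16] = 22, s[17] = 0, s[18] = 15, s[19] = 10, s[20] = 4, s[21] = 6, s[22] = 13.
Since s[22] = s[0] = 13, the sequence is periodic with period 22.
So s[453] = s[0 + ((453-0) mod 22)] = s[13] = 20.

20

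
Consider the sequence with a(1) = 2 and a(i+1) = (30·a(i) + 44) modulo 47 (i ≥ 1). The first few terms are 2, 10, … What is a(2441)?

15

We have a(1) = 2,  a(2) = 10,  a(3) = 15,  a(4) = 24,  a(5) = 12,  a(6) = 28,  a(7) = 38,  a(8) = 9,  a(9) = 32,  a(10) = 17,  a(11) = 37,  a(12) = 26,  a(13) = 25,  a(14) = 42,  a(15) = 35,  a(16) = 13,  a(17) = 11,  a(18) = 45,  a(19) = 31,  a(20) = 34,  a(21) = 30,  a(22) = 4,  a(23) = 23,  a(24) = 29,  a(25) = 21,  a(26) = 16,  a(27) = 7,  a(28) = 19,  a(29) = 3,  a(30) = 40,  a(31) = 22,  a(32) = 46,  a(33) = 14,  a(34) = 41,  a(35) = 5,  a(36) = 6,  a(37) = 36,  a(38) = 43,  a(39) = 18,  a(40) = 20,  a(41) = 33,  a(42) = 0,  a(43) = 44,  a(44) = 1,  a(45) = 27,  a(46) = 8,  a(47) = 2.
Since a(47) = a(1) = 2, the sequence is periodic with period 46.
(2441 - 1) mod 46 = 2, so a(2441) = a(3) = 15.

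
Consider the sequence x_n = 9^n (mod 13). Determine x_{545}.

Listing terms: x_0 = 1, x_1 = 9, x_2 = 3, x_3 = 1.
The sequence repeats with period 3.
So x_{545} = x_{0 + ((545-0) mod 3)} = x_2 = 3.

3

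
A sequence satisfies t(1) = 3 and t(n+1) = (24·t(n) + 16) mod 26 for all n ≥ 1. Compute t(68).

t(1) = 3,  t(2) = 10,  t(3) = 22,  t(4) = 24,  t(5) = 20,  t(6) = 2,  t(7) = 12,  t(8) = 18,  t(9) = 6,  t(10) = 4,  t(11) = 8,  t(12) = 0,  t(13) = 16,  t(14) = 10.
Since t(14) = t(2) = 10, the sequence is eventually periodic: after a pre-period of length 1 it cycles with period 12.
For n ≥ 2, t(n) depends only on (n - 2) mod 12. (68 - 2) mod 12 = 6, so t(68) = t(8) = 18.

18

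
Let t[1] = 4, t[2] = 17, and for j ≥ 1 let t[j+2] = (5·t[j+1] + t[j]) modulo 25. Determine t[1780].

22

Listing terms: t[1] = 4; t[2] = 17; t[3] = 14; t[4] = 12; t[5] = 24; t[6] = 7; t[7] = 9; t[8] = 2; t[9] = 19; t[10] = 22; t[11] = 4; t[12] = 17.
The sequence repeats with period 10.
(1780 - 1) mod 10 = 9, so t[1780] = t[10] = 22.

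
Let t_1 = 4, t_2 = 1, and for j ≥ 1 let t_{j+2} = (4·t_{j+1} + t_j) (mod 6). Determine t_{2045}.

2

We have t_1 = 4,  t_2 = 1,  t_3 = 2,  t_4 = 3,  t_5 = 2,  t_6 = 5,  t_7 = 4,  t_8 = 3,  t_9 = 4,  t_{10} = 1.
The sequence repeats with period 8.
(2045 - 1) mod 8 = 4, so t_{2045} = t_5 = 2.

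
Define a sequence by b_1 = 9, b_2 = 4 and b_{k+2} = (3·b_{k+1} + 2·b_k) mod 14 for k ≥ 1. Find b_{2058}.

b_1 = 9,  b_2 = 4,  b_3 = 2,  b_4 = 0,  b_5 = 4,  b_6 = 12,  b_7 = 2,  b_8 = 2,  b_9 = 10,  b_{10} = 6,  b_{11} = 10,  b_{12} = 0,  b_{13} = 6,  b_{14} = 4,  b_{15} = 10,  b_{16} = 10,  b_{17} = 8,  b_{18} = 2,  b_{19} = 8,  b_{20} = 0,  b_{21} = 2,  b_{22} = 6,  b_{23} = 8,  b_{24} = 8,  b_{25} = 12,  b_{26} = 10,  b_{27} = 12,  b_{28} = 0,  b_{29} = 10,  b_{30} = 2,  b_{31} = 12,  b_{32} = 12,  b_{33} = 4,  b_{34} = 8,  b_{35} = 4,  b_{36} = 0,  b_{37} = 8,  b_{38} = 10,  b_{39} = 4,  b_{40} = 4,  b_{41} = 6,  b_{42} = 12,  b_{43} = 6,  b_{44} = 0,  b_{45} = 12,  b_{46} = 8,  b_{47} = 6,  b_{48} = 6,  b_{49} = 2,  b_{50} = 4,  b_{51} = 2.
Since (b_{50}, b_{51}) = (b_2, b_3) = (4, 2) (two consecutive terms determine the rest), the sequence is eventually periodic: after a pre-period of length 1 it cycles with period 48.
For k ≥ 2, b_k depends only on (k - 2) mod 48. (2058 - 2) mod 48 = 40, so b_{2058} = b_{42} = 12.

12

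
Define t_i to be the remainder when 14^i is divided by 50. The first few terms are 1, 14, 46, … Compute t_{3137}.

4

We have t_0 = 1,  t_1 = 14,  t_2 = 46,  t_3 = 44,  t_4 = 16,  t_5 = 24,  t_6 = 36,  t_7 = 4,  t_8 = 6,  t_9 = 34,  t_{10} = 26,  t_{11} = 14.
Since t_{11} = t_1 = 14, the sequence is eventually periodic: after a pre-period of length 1 it cycles with period 10.
For i ≥ 1, t_i depends only on (i - 1) mod 10. (3137 - 1) mod 10 = 6, so t_{3137} = t_7 = 4.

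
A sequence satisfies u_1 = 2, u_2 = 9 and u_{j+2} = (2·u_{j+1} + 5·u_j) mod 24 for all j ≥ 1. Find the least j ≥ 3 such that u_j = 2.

Listing terms: u_1 = 2; u_2 = 9; u_3 = 4; u_4 = 5; u_5 = 6; u_6 = 13; u_7 = 8; u_8 = 9; u_9 = 10; u_{10} = 17; u_{11} = 12; u_{12} = 13; u_{13} = 14; u_{14} = 21; u_{15} = 16; u_{16} = 17; u_{17} = 18; u_{18} = 1; u_{19} = 20; u_{20} = 21; u_{21} = 22; u_{22} = 5; u_{23} = 0; u_{24} = 1; u_{25} = 2; u_{26} = 9.
Since (u_{25}, u_{26}) = (u_1, u_2) = (2, 9) (two consecutive terms determine the rest), the sequence is periodic with period 24.
The value 2 next appears (with j ≥ 3) at u_{25}.

25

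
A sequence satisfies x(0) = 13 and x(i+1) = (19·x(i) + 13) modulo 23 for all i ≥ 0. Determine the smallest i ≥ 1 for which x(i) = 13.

22

Listing terms: x(0) = 13,  x(1) = 7,  x(2) = 8,  x(3) = 4,  x(4) = 20,  x(5) = 2,  x(6) = 5,  x(7) = 16,  x(8) = 18,  x(9) = 10,  x(10) = 19,  x(11) = 6,  x(12) = 12,  x(13) = 11,  x(14) = 15,  x(15) = 22,  x(16) = 17,  x(17) = 14,  x(18) = 3,  x(19) = 1,  x(20) = 9,  x(21) = 0,  x(22) = 13.
Since x(22) = x(0) = 13, the sequence is periodic with period 22.
The value 13 next appears (with i ≥ 1) at x(22).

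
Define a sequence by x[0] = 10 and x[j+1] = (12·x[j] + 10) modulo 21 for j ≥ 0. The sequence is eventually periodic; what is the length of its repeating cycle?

x[0] = 10,  x[1] = 4,  x[2] = 16,  x[3] = 13,  x[4] = 19,  x[5] = 7,  x[6] = 10.
The sequence repeats with period 6.

6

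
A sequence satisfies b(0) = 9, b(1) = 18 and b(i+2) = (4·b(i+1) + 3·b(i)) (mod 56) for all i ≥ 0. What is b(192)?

b(0) = 9,  b(1) = 18,  b(2) = 43,  b(3) = 2,  b(4) = 25,  b(5) = 50,  b(6) = 51,  b(7) = 18,  b(8) = 1,  b(9) = 2,  b(10) = 11,  b(11) = 50,  b(12) = 9,  b(13) = 18.
Since (b(12), b(13)) = (b(0), b(1)) = (9, 18) (two consecutive terms determine the rest), the sequence is periodic with period 12.
(192 - 0) mod 12 = 0, so b(192) = b(0) = 9.

9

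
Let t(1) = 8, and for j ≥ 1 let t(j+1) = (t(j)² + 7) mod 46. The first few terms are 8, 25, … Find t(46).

25

Listing terms: t(1) = 8; t(2) = 25; t(3) = 34; t(4) = 13; t(5) = 38; t(6) = 25.
Since t(6) = t(2) = 25, the sequence is eventually periodic: after a pre-period of length 1 it cycles with period 4.
For j ≥ 2, t(j) depends only on (j - 2) mod 4. (46 - 2) mod 4 = 0, so t(46) = t(2) = 25.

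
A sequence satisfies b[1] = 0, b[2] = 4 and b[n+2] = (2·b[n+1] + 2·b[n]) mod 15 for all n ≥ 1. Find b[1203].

Listing terms: b[1] = 0,  b[2] = 4,  b[3] = 8,  b[4] = 9,  b[5] = 4,  b[6] = 11,  b[7] = 0,  b[8] = 7,  b[9] = 14,  b[10] = 12,  b[11] = 7,  b[12] = 8,  b[13] = 0,  b[14] = 1,  b[15] = 2,  b[16] = 6,  b[17] = 1,  b[18] = 14,  b[19] = 0,  b[20] = 13,  b[21] = 11,  b[22] = 3,  b[23] = 13,  b[24] = 2,  b[25] = 0,  b[26] = 4.
The sequence repeats with period 24.
(1203 - 1) mod 24 = 2, so b[1203] = b[3] = 8.

8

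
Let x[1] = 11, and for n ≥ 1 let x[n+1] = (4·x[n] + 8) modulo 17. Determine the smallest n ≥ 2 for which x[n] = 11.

5

x[1] = 11,  x[2] = 1,  x[3] = 12,  x[4] = 5,  x[5] = 11.
Since x[5] = x[1] = 11, the sequence is periodic with period 4.
The value 11 next appears (with n ≥ 2) at x[5].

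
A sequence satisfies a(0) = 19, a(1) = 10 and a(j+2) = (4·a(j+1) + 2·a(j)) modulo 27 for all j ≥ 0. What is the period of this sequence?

Listing terms: a(0) = 19; a(1) = 10; a(2) = 24; a(3) = 8; a(4) = 26; a(5) = 12; a(6) = 19; a(7) = 19; a(8) = 6; a(9) = 8; a(10) = 17; a(11) = 3; a(12) = 19; a(13) = 1; a(14) = 15; a(15) = 8; a(16) = 8; a(17) = 21; a(18) = 19; a(19) = 10.
The sequence repeats with period 18.

18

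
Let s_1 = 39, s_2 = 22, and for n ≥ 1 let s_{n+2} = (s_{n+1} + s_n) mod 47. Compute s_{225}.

39

Computing terms: s_1 = 39, s_2 = 22, s_3 = 14, s_4 = 36, s_5 = 3, s_6 = 39, s_7 = 42, s_8 = 34, s_9 = 29, s_{10} = 16, s_{11} = 45, s_{12} = 14, s_{13} = 12, s_{14} = 26, s_{15} = 38, s_{16} = 17, s_{17} = 8, s_{18} = 25, s_{19} = 33, s_{20} = 11, s_{21} = 44, s_{22} = 8, s_{23} = 5, s_{24} = 13, s_{25} = 18, s_{26} = 31, s_{27} = 2, s_{28} = 33, s_{29} = 35, s_{30} = 21, s_{31} = 9, s_{32} = 30, s_{33} = 39, s_{34} = 22.
The sequence repeats with period 32.
(225 - 1) mod 32 = 0, so s_{225} = s_1 = 39.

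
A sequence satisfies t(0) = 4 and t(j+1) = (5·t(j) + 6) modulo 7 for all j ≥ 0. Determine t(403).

Listing terms: t(0) = 4,  t(1) = 5,  t(2) = 3,  t(3) = 0,  t(4) = 6,  t(5) = 1,  t(6) = 4.
Since t(6) = t(0) = 4, the sequence is periodic with period 6.
(403 - 0) mod 6 = 1, so t(403) = t(1) = 5.

5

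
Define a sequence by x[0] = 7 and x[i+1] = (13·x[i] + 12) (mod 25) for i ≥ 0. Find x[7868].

x[0] = 7, x[1] = 3, x[2] = 1, x[3] = 0, x[4] = 12, x[5] = 18, x[6] = 21, x[7] = 10, x[8] = 17, x[9] = 8, x[10] = 16, x[11] = 20, x[12] = 22, x[13] = 23, x[14] = 11, x[15] = 5, x[16] = 2, x[17] = 13, x[18] = 6, x[19] = 15, x[20] = 7.
The sequence repeats with period 20.
So x[7868] = x[0 + ((7868-0) mod 20)] = x[8] = 17.

17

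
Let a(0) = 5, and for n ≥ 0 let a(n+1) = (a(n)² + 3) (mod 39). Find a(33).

Computing terms: a(0) = 5, a(1) = 28, a(2) = 7, a(3) = 13, a(4) = 16, a(5) = 25, a(6) = 4, a(7) = 19, a(8) = 13.
Since a(8) = a(3) = 13, the sequence is eventually periodic: after a pre-period of length 3 it cycles with period 5.
For n ≥ 3, a(n) depends only on (n - 3) mod 5. (33 - 3) mod 5 = 0, so a(33) = a(3) = 13.

13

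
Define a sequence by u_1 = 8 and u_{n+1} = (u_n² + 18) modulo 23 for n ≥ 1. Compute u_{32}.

11

We have u_1 = 8; u_2 = 13; u_3 = 3; u_4 = 4; u_5 = 11; u_6 = 1; u_7 = 19; u_8 = 11.
Since u_8 = u_5 = 11, the sequence is eventually periodic: after a pre-period of length 4 it cycles with period 3.
For n ≥ 5, u_n depends only on (n - 5) mod 3. (32 - 5) mod 3 = 0, so u_{32} = u_5 = 11.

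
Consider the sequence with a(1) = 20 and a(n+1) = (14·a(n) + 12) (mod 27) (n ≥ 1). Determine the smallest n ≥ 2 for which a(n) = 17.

We have a(1) = 20,  a(2) = 22,  a(3) = 23,  a(4) = 10,  a(5) = 17,  a(6) = 7,  a(7) = 2,  a(8) = 13,  a(9) = 5,  a(10) = 1,  a(11) = 26,  a(12) = 25,  a(13) = 11,  a(14) = 4,  a(15) = 14,  a(16) = 19,  a(17) = 8,  a(18) = 16,  a(19) = 20.
Since a(19) = a(1) = 20, the sequence is periodic with period 18.
The value 17 first appears (with n ≥ 2) at a(5).

5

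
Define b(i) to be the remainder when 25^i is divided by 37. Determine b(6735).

11

We have b(0) = 1; b(1) = 25; b(2) = 33; b(3) = 11; b(4) = 16; b(5) = 30; b(6) = 10; b(7) = 28; b(8) = 34; b(9) = 36; b(10) = 12; b(11) = 4; b(12) = 26; b(13) = 21; b(14) = 7; b(15) = 27; b(16) = 9; b(17) = 3; b(18) = 1.
The sequence repeats with period 18.
So b(6735) = b(0 + ((6735-0) mod 18)) = b(3) = 11.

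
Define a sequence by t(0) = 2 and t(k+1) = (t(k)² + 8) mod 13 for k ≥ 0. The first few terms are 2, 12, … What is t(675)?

11

We have t(0) = 2,  t(1) = 12,  t(2) = 9,  t(3) = 11,  t(4) = 12.
Since t(4) = t(1) = 12, the sequence is eventually periodic: after a pre-period of length 1 it cycles with period 3.
For k ≥ 1, t(k) depends only on (k - 1) mod 3. (675 - 1) mod 3 = 2, so t(675) = t(3) = 11.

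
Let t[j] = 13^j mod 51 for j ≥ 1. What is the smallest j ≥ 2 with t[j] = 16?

2

t[1] = 13,  t[2] = 16,  t[3] = 4,  t[4] = 1,  t[5] = 13.
Since t[5] = t[1] = 13, the sequence is periodic with period 4.
The value 16 first appears (with j ≥ 2) at t[2].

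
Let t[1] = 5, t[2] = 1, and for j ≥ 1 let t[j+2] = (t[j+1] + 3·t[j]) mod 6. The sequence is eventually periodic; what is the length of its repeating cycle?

3

Computing terms: t[1] = 5, t[2] = 1, t[3] = 4, t[4] = 1, t[5] = 1, t[6] = 4.
Since (t[5], t[6]) = (t[2], t[3]) = (1, 4) (two consecutive terms determine the rest), the sequence is eventually periodic: after a pre-period of length 1 it cycles with period 3.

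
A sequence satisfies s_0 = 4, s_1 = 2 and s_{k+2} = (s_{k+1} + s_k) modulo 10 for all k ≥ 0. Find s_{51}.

8

s_0 = 4; s_1 = 2; s_2 = 6; s_3 = 8; s_4 = 4; s_5 = 2.
Since (s_4, s_5) = (s_0, s_1) = (4, 2) (two consecutive terms determine the rest), the sequence is periodic with period 4.
(51 - 0) mod 4 = 3, so s_{51} = s_3 = 8.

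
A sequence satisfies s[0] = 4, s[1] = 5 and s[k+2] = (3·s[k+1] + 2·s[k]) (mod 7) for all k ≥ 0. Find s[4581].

3

Computing terms: s[0] = 4; s[1] = 5; s[2] = 2; s[3] = 2; s[4] = 3; s[5] = 6; s[6] = 3; s[7] = 0; s[8] = 6; s[9] = 4; s[10] = 3; s[11] = 3; s[12] = 1; s[13] = 2; s[14] = 1; s[15] = 0; s[16] = 2; s[17] = 6; s[18] = 1; s[19] = 1; s[20] = 5; s[21] = 3; s[22] = 5; s[23] = 0; s[24] = 3; s[25] = 2; s[26] = 5; s[27] = 5; s[28] = 4; s[29] = 1; s[30] = 4; s[31] = 0; s[32] = 1; s[33] = 3; s[34] = 4; s[35] = 4; s[36] = 6; s[37] = 5; s[38] = 6; s[39] = 0; s[40] = 5; s[41] = 1; s[42] = 6; s[43] = 6; s[44] = 2; s[45] = 4; s[46] = 2; s[47] = 0; s[48] = 4; s[49] = 5.
The sequence repeats with period 48.
So s[4581] = s[0 + ((4581-0) mod 48)] = s[21] = 3.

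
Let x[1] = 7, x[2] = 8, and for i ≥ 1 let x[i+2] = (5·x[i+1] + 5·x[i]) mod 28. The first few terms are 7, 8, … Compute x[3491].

10

We have x[1] = 7, x[2] = 8, x[3] = 19, x[4] = 23, x[5] = 14, x[6] = 17, x[7] = 15, x[8] = 20, x[9] = 7, x[10] = 23, x[11] = 10, x[12] = 25, x[13] = 7, x[14] = 20, x[15] = 23, x[16] = 19, x[17] = 14, x[18] = 25, x[19] = 27, x[20] = 8, x[21] = 7, x[22] = 19, x[23] = 18, x[24] = 17, x[25] = 7, x[26] = 8.
Since (x[25], x[26]) = (x[1], x[2]) = (7, 8) (two consecutive terms determine the rest), the sequence is periodic with period 24.
So x[3491] = x[1 + ((3491-1) mod 24)] = x[11] = 10.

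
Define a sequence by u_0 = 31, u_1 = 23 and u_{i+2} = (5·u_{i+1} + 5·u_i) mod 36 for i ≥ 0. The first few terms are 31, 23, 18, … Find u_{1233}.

Computing terms: u_0 = 31; u_1 = 23; u_2 = 18; u_3 = 25; u_4 = 35; u_5 = 12; u_6 = 19; u_7 = 11; u_8 = 6; u_9 = 13; u_{10} = 23; u_{11} = 0; u_{12} = 7; u_{13} = 35; u_{14} = 30; u_{15} = 1; u_{16} = 11; u_{17} = 24; u_{18} = 31; u_{19} = 23.
The sequence repeats with period 18.
So u_{1233} = u_{0 + ((1233-0) mod 18)} = u_9 = 13.

13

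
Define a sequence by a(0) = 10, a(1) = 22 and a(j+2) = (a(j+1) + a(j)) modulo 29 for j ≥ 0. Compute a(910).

10

a(0) = 10,  a(1) = 22,  a(2) = 3,  a(3) = 25,  a(4) = 28,  a(5) = 24,  a(6) = 23,  a(7) = 18,  a(8) = 12,  a(9) = 1,  a(10) = 13,  a(11) = 14,  a(12) = 27,  a(13) = 12,  a(14) = 10,  a(15) = 22.
Since (a(14), a(15)) = (a(0), a(1)) = (10, 22) (two consecutive terms determine the rest), the sequence is periodic with period 14.
So a(910) = a(0 + ((910-0) mod 14)) = a(0) = 10.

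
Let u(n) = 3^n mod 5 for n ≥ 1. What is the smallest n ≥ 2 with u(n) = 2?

3

We have u(1) = 3, u(2) = 4, u(3) = 2, u(4) = 1, u(5) = 3.
The sequence repeats with period 4.
The value 2 first appears (with n ≥ 2) at u(3).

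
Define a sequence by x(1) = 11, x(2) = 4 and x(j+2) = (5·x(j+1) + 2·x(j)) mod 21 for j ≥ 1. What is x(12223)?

2

Listing terms: x(1) = 11, x(2) = 4, x(3) = 0, x(4) = 8, x(5) = 19, x(6) = 6, x(7) = 5, x(8) = 16, x(9) = 6, x(10) = 20, x(11) = 7, x(12) = 12, x(13) = 11, x(14) = 16, x(15) = 18, x(16) = 17, x(17) = 16, x(18) = 9, x(19) = 14, x(20) = 4, x(21) = 6, x(22) = 17, x(23) = 13, x(24) = 15, x(25) = 17, x(26) = 10, x(27) = 0, x(28) = 20, x(29) = 16, x(30) = 15, x(31) = 2, x(32) = 19, x(33) = 15, x(34) = 8, x(35) = 7, x(36) = 9, x(37) = 17, x(38) = 19, x(39) = 3, x(40) = 11, x(41) = 19, x(42) = 12, x(43) = 14, x(44) = 10, x(45) = 15, x(46) = 11, x(47) = 1, x(48) = 6, x(49) = 11, x(50) = 4.
The sequence repeats with period 48.
So x(12223) = x(1 + ((12223-1) mod 48)) = x(31) = 2.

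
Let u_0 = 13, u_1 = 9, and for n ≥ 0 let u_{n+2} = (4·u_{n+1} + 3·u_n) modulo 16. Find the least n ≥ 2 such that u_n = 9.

5

We have u_0 = 13,  u_1 = 9,  u_2 = 11,  u_3 = 7,  u_4 = 13,  u_5 = 9.
The sequence repeats with period 4.
The value 9 next appears (with n ≥ 2) at u_5.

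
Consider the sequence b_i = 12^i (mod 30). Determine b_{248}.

b_1 = 12, b_2 = 24, b_3 = 18, b_4 = 6, b_5 = 12.
Since b_5 = b_1 = 12, the sequence is periodic with period 4.
So b_{248} = b_{1 + ((248-1) mod 4)} = b_4 = 6.

6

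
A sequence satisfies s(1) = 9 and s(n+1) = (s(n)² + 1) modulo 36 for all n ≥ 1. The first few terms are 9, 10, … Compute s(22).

s(1) = 9,  s(2) = 10,  s(3) = 29,  s(4) = 14,  s(5) = 17,  s(6) = 2,  s(7) = 5,  s(8) = 26,  s(9) = 29.
Since s(9) = s(3) = 29, the sequence is eventually periodic: after a pre-period of length 2 it cycles with period 6.
For n ≥ 3, s(n) depends only on (n - 3) mod 6. (22 - 3) mod 6 = 1, so s(22) = s(4) = 14.

14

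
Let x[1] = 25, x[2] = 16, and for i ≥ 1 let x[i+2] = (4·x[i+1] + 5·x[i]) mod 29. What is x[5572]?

18

We have x[1] = 25,  x[2] = 16,  x[3] = 15,  x[4] = 24,  x[5] = 26,  x[6] = 21,  x[7] = 11,  x[8] = 4,  x[9] = 13,  x[10] = 14,  x[11] = 5,  x[12] = 3,  x[13] = 8,  x[14] = 18,  x[15] = 25,  x[16] = 16.
Since (x[15], x[16]) = (x[1], x[2]) = (25, 16) (two consecutive terms determine the rest), the sequence is periodic with period 14.
(5572 - 1) mod 14 = 13, so x[5572] = x[14] = 18.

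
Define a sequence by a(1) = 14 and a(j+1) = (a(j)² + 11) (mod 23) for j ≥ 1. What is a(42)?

Computing terms: a(1) = 14, a(2) = 0, a(3) = 11, a(4) = 17, a(5) = 1, a(6) = 12, a(7) = 17.
Since a(7) = a(4) = 17, the sequence is eventually periodic: after a pre-period of length 3 it cycles with period 3.
For j ≥ 4, a(j) depends only on (j - 4) mod 3. (42 - 4) mod 3 = 2, so a(42) = a(6) = 12.

12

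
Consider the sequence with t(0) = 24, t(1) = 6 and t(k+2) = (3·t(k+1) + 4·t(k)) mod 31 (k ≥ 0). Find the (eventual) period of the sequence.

10

Computing terms: t(0) = 24, t(1) = 6, t(2) = 21, t(3) = 25, t(4) = 4, t(5) = 19, t(6) = 11, t(7) = 16, t(8) = 30, t(9) = 30, t(10) = 24, t(11) = 6.
The sequence repeats with period 10.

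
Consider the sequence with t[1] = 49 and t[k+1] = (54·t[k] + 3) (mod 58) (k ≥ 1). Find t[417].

Computing terms: t[1] = 49; t[2] = 39; t[3] = 21; t[4] = 35; t[5] = 37; t[6] = 29; t[7] = 3; t[8] = 49.
Since t[8] = t[1] = 49, the sequence is periodic with period 7.
(417 - 1) mod 7 = 3, so t[417] = t[4] = 35.

35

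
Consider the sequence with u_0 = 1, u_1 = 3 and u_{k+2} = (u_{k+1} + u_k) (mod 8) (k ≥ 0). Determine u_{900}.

u_0 = 1, u_1 = 3, u_2 = 4, u_3 = 7, u_4 = 3, u_5 = 2, u_6 = 5, u_7 = 7, u_8 = 4, u_9 = 3, u_{10} = 7, u_{11} = 2, u_{12} = 1, u_{13} = 3.
The sequence repeats with period 12.
(900 - 0) mod 12 = 0, so u_{900} = u_0 = 1.

1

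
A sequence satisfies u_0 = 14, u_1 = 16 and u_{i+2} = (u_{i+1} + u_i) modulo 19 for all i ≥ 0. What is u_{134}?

Computing terms: u_0 = 14; u_1 = 16; u_2 = 11; u_3 = 8; u_4 = 0; u_5 = 8; u_6 = 8; u_7 = 16; u_8 = 5; u_9 = 2; u_{10} = 7; u_{11} = 9; u_{12} = 16; u_{13} = 6; u_{14} = 3; u_{15} = 9; u_{16} = 12; u_{17} = 2; u_{18} = 14; u_{19} = 16.
Since (u_{18}, u_{19}) = (u_0, u_1) = (14, 16) (two consecutive terms determine the rest), the sequence is periodic with period 18.
(134 - 0) mod 18 = 8, so u_{134} = u_8 = 5.

5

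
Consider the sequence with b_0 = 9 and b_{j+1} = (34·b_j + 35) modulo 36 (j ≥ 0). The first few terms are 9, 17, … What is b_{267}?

We have b_0 = 9, b_1 = 17, b_2 = 1, b_3 = 33, b_4 = 5, b_5 = 25, b_6 = 21, b_7 = 29, b_8 = 13, b_9 = 9.
Since b_9 = b_0 = 9, the sequence is periodic with period 9.
(267 - 0) mod 9 = 6, so b_{267} = b_6 = 21.

21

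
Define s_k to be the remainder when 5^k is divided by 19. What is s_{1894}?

Computing terms: s_1 = 5,  s_2 = 6,  s_3 = 11,  s_4 = 17,  s_5 = 9,  s_6 = 7,  s_7 = 16,  s_8 = 4,  s_9 = 1,  s_{10} = 5.
The sequence repeats with period 9.
(1894 - 1) mod 9 = 3, so s_{1894} = s_4 = 17.

17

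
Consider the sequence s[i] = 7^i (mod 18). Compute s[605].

13

Computing terms: s[1] = 7; s[2] = 13; s[3] = 1; s[4] = 7.
Since s[4] = s[1] = 7, the sequence is periodic with period 3.
(605 - 1) mod 3 = 1, so s[605] = s[2] = 13.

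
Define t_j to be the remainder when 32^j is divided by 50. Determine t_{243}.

18

Computing terms: t_0 = 1, t_1 = 32, t_2 = 24, t_3 = 18, t_4 = 26, t_5 = 32.
Since t_5 = t_1 = 32, the sequence is eventually periodic: after a pre-period of length 1 it cycles with period 4.
For j ≥ 1, t_j depends only on (j - 1) mod 4. (243 - 1) mod 4 = 2, so t_{243} = t_3 = 18.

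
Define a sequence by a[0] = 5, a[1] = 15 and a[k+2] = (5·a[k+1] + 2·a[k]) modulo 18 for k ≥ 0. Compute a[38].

Computing terms: a[0] = 5; a[1] = 15; a[2] = 13; a[3] = 5; a[4] = 15.
The sequence repeats with period 3.
(38 - 0) mod 3 = 2, so a[38] = a[2] = 13.

13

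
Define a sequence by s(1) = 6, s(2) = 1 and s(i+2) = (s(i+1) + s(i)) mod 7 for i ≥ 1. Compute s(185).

1

We have s(1) = 6,  s(2) = 1,  s(3) = 0,  s(4) = 1,  s(5) = 1,  s(6) = 2,  s(7) = 3,  s(8) = 5,  s(9) = 1,  s(10) = 6,  s(11) = 0,  s(12) = 6,  s(13) = 6,  s(14) = 5,  s(15) = 4,  s(16) = 2,  s(17) = 6,  s(18) = 1.
The sequence repeats with period 16.
(185 - 1) mod 16 = 8, so s(185) = s(9) = 1.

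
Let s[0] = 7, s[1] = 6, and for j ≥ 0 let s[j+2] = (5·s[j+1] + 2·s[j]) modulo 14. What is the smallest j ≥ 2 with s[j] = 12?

Computing terms: s[0] = 7; s[1] = 6; s[2] = 2; s[3] = 8; s[4] = 2; s[5] = 12; s[6] = 8; s[7] = 8; s[8] = 0; s[9] = 2; s[10] = 10; s[11] = 12; s[12] = 10; s[13] = 4; s[14] = 12; s[15] = 12; s[16] = 0; s[17] = 10; s[18] = 8; s[19] = 4; s[20] = 8; s[21] = 6; s[22] = 4; s[23] = 4; s[24] = 0; s[25] = 8; s[26] = 12; s[27] = 6; s[28] = 12; s[29] = 2; s[30] = 6; s[31] = 6; s[32] = 0; s[33] = 12; s[34] = 4; s[35] = 2; s[36] = 4; s[37] = 10; s[38] = 2; s[39] = 2; s[40] = 0; s[41] = 4; s[42] = 6; s[43] = 10; s[44] = 6; s[45] = 8; s[46] = 10; s[47] = 10; s[48] = 0; s[49] = 6; s[50] = 2.
Since (s[49], s[50]) = (s[1], s[2]) = (6, 2) (two consecutive terms determine the rest), the sequence is eventually periodic: after a pre-period of length 1 it cycles with period 48.
The value 12 first appears (with j ≥ 2) at s[5].

5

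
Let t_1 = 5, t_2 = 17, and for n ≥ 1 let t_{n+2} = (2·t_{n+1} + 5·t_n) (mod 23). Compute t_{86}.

Computing terms: t_1 = 5, t_2 = 17, t_3 = 13, t_4 = 19, t_5 = 11, t_6 = 2, t_7 = 13, t_8 = 13, t_9 = 22, t_{10} = 17, t_{11} = 6, t_{12} = 5, t_{13} = 17.
The sequence repeats with period 11.
So t_{86} = t_{1 + ((86-1) mod 11)} = t_9 = 22.

22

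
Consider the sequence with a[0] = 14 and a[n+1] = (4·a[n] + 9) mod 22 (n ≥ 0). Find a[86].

Computing terms: a[0] = 14,  a[1] = 21,  a[2] = 5,  a[3] = 7,  a[4] = 15,  a[5] = 3,  a[6] = 21.
Since a[6] = a[1] = 21, the sequence is eventually periodic: after a pre-period of length 1 it cycles with period 5.
For n ≥ 1, a[n] depends only on (n - 1) mod 5. (86 - 1) mod 5 = 0, so a[86] = a[1] = 21.

21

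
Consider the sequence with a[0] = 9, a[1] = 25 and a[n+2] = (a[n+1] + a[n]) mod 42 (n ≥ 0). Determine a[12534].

Listing terms: a[0] = 9; a[1] = 25; a[2] = 34; a[3] = 17; a[4] = 9; a[5] = 26; a[6] = 35; a[7] = 19; a[8] = 12; a[9] = 31; a[10] = 1; a[11] = 32; a[12] = 33; a[13] = 23; a[14] = 14; a[15] = 37; a[16] = 9; a[17] = 4; a[18] = 13; a[19] = 17; a[20] = 30; a[21] = 5; a[22] = 35; a[23] = 40; a[24] = 33; a[25] = 31; a[26] = 22; a[27] = 11; a[28] = 33; a[29] = 2; a[30] = 35; a[31] = 37; a[32] = 30; a[33] = 25; a[34] = 13; a[35] = 38; a[36] = 9; a[37] = 5; a[38] = 14; a[39] = 19; a[40] = 33; a[41] = 10; a[42] = 1; a[43] = 11; a[44] = 12; a[45] = 23; a[46] = 35; a[47] = 16; a[48] = 9; a[49] = 25.
The sequence repeats with period 48.
So a[12534] = a[0 + ((12534-0) mod 48)] = a[6] = 35.

35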